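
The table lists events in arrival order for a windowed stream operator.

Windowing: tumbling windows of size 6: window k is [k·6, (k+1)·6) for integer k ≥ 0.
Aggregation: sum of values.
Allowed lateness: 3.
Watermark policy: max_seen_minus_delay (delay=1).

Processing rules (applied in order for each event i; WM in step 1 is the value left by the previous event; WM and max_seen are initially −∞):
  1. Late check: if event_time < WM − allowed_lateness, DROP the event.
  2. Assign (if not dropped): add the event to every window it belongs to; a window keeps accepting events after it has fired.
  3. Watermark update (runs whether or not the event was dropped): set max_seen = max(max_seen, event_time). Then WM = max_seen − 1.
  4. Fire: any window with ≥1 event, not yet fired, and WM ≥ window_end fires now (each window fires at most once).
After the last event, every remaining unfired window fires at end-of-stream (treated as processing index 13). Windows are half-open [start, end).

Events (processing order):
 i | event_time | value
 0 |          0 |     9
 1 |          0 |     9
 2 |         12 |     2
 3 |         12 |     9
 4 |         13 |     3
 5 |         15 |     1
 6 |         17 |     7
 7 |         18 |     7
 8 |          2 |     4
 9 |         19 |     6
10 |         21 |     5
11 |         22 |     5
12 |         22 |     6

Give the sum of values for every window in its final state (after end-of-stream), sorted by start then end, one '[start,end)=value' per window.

[0,6)=18 [12,18)=22 [18,24)=29

i=0 t=0 v=9: → [0,6); WM=-1
i=1 t=0 v=9: → [0,6); WM=-1
i=2 t=12 v=2: → [12,18); WM=11; [0,6) fires=18
i=3 t=12 v=9: → [12,18); WM=11
i=4 t=13 v=3: → [12,18); WM=12
i=5 t=15 v=1: → [12,18); WM=14
i=6 t=17 v=7: → [12,18); WM=16
i=7 t=18 v=7: → [18,24); WM=17
i=8 t=2 v=4: DROP (t<17-3); WM=17
i=9 t=19 v=6: → [18,24); WM=18; [12,18) fires=22
i=10 t=21 v=5: → [18,24); WM=20
i=11 t=22 v=5: → [18,24); WM=21
i=12 t=22 v=6: → [18,24); WM=21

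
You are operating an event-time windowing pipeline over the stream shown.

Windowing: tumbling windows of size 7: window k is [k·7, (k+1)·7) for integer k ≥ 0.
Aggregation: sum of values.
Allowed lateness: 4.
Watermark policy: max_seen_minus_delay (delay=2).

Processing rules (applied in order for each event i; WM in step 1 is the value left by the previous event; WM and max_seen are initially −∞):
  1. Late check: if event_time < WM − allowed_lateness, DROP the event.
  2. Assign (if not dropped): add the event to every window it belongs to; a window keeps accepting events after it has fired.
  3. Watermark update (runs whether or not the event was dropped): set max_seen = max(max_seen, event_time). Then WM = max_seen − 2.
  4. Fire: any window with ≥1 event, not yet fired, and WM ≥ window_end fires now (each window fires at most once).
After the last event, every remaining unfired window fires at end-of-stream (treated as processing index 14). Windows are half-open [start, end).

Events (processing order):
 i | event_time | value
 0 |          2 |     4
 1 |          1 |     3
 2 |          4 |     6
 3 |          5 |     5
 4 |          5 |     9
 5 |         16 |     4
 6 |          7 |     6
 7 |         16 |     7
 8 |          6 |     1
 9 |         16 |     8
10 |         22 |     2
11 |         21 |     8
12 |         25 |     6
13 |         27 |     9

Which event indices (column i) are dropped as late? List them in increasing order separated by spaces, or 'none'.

6 8

i=0 t=2 v=4: → [0,7); WM=0
i=1 t=1 v=3: → [0,7); WM=0
i=2 t=4 v=6: → [0,7); WM=2
i=3 t=5 v=5: → [0,7); WM=3
i=4 t=5 v=9: → [0,7); WM=3
i=5 t=16 v=4: → [14,21); WM=14; [0,7) fires=27
i=6 t=7 v=6: DROP (t<14-4); WM=14
i=7 t=16 v=7: → [14,21); WM=14
i=8 t=6 v=1: DROP (t<14-4); WM=14
i=9 t=16 v=8: → [14,21); WM=14
i=10 t=22 v=2: → [21,28); WM=20
i=11 t=21 v=8: → [21,28); WM=20
i=12 t=25 v=6: → [21,28); WM=23; [14,21) fires=19
i=13 t=27 v=9: → [21,28); WM=25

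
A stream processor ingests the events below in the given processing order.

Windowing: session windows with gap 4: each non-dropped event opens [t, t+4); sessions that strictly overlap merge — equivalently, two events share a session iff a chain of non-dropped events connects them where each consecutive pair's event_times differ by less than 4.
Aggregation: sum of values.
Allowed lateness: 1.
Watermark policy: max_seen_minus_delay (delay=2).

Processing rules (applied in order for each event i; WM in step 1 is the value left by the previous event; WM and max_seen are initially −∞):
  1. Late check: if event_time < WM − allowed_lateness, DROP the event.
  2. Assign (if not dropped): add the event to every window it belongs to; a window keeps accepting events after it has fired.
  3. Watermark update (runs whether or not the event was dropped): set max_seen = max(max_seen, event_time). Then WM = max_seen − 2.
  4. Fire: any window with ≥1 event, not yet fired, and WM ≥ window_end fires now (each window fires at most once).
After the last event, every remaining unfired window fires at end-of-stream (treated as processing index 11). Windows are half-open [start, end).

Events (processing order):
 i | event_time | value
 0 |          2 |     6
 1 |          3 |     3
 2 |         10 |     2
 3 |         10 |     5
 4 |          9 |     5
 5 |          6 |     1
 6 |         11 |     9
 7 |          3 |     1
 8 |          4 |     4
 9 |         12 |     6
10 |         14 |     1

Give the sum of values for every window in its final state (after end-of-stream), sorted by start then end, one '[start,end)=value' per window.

[2,7)=9 [9,18)=28

i=0 t=2 v=6: → [2,6); WM=0
i=1 t=3 v=3: → [2,7); WM=1
i=2 t=10 v=2: → [10,14); WM=8
i=3 t=10 v=5: → [10,14); WM=8
i=4 t=9 v=5: → [9,14); WM=8
i=5 t=6 v=1: DROP (t<8-1); WM=8
i=6 t=11 v=9: → [9,15); WM=9
i=7 t=3 v=1: DROP (t<9-1); WM=9
i=8 t=4 v=4: DROP (t<9-1); WM=9
i=9 t=12 v=6: → [9,16); WM=10
i=10 t=14 v=1: → [9,18); WM=12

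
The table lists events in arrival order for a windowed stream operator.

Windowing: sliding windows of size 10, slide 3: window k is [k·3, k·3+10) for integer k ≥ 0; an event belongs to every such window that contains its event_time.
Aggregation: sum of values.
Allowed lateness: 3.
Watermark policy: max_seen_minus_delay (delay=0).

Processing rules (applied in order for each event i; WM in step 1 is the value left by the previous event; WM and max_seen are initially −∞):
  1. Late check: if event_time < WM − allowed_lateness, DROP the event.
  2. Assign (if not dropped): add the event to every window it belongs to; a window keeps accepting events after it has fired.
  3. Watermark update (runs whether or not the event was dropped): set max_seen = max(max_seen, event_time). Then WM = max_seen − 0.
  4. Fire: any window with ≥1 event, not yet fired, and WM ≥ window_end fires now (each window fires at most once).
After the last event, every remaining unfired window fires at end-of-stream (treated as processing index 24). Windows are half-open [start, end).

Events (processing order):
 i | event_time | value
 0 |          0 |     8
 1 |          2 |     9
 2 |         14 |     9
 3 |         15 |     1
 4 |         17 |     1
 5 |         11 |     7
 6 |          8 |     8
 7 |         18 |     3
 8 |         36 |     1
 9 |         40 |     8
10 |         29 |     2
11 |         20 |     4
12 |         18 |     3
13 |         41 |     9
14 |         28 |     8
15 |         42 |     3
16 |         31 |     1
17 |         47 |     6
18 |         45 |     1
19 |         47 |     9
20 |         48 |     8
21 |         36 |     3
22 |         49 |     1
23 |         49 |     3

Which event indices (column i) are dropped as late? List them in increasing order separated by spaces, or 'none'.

i=0 t=0 v=8: → [0,10); WM=0
i=1 t=2 v=9: → [0,10); WM=2
i=2 t=14 v=9: → [12,22),[9,19),[6,16); WM=14; [0,10) fires=17
i=3 t=15 v=1: → [15,25),[12,22),[9,19),[6,16); WM=15
i=4 t=17 v=1: → [15,25),[12,22),[9,19); WM=17; [6,16) fires=10
i=5 t=11 v=7: DROP (t<17-3); WM=17
i=6 t=8 v=8: DROP (t<17-3); WM=17
i=7 t=18 v=3: → [18,28),[15,25),[12,22),[9,19); WM=18
i=8 t=36 v=1: → [36,46),[33,43),[30,40),[27,37); WM=36; [9,19) fires=14 [12,22) fires=14 [15,25) fires=5 [18,28) fires=3
i=9 t=40 v=8: → [39,49),[36,46),[33,43); WM=40; [27,37) fires=1 [30,40) fires=1
i=10 t=29 v=2: DROP (t<40-3); WM=40
i=11 t=20 v=4: DROP (t<40-3); WM=40
i=12 t=18 v=3: DROP (t<40-3); WM=40
i=13 t=41 v=9: → [39,49),[36,46),[33,43); WM=41
i=14 t=28 v=8: DROP (t<41-3); WM=41
i=15 t=42 v=3: → [42,52),[39,49),[36,46),[33,43); WM=42
i=16 t=31 v=1: DROP (t<42-3); WM=42
i=17 t=47 v=6: → [45,55),[42,52),[39,49); WM=47; [33,43) fires=21 [36,46) fires=21
i=18 t=45 v=1: → [45,55),[42,52),[39,49),[36,46); WM=47
i=19 t=47 v=9: → [45,55),[42,52),[39,49); WM=47
i=20 t=48 v=8: → [48,58),[45,55),[42,52),[39,49); WM=48
i=21 t=36 v=3: DROP (t<48-3); WM=48
i=22 t=49 v=1: → [48,58),[45,55),[42,52); WM=49; [39,49) fires=44
i=23 t=49 v=3: → [48,58),[45,55),[42,52); WM=49

5 6 10 11 12 14 16 21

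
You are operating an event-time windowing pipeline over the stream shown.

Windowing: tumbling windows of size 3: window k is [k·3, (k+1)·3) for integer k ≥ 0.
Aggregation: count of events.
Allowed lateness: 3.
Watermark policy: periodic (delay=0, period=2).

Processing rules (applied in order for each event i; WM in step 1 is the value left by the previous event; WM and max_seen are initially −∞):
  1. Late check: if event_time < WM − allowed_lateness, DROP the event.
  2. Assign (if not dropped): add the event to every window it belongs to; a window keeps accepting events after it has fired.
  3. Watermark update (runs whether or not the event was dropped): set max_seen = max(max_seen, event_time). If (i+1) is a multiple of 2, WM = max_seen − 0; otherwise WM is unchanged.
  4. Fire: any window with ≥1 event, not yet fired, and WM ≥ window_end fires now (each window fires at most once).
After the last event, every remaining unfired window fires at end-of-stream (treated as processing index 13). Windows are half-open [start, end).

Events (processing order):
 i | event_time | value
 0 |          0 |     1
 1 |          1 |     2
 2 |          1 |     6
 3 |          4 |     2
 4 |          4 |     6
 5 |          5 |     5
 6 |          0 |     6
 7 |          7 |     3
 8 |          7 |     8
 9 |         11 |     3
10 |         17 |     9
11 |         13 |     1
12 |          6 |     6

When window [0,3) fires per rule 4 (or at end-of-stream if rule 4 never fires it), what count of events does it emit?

3

i=0 t=0 v=1: → [0,3); WM=−∞
i=1 t=1 v=2: → [0,3); WM=1
i=2 t=1 v=6: → [0,3); WM=1
i=3 t=4 v=2: → [3,6); WM=4; [0,3) fires=3
i=4 t=4 v=6: → [3,6); WM=4
i=5 t=5 v=5: → [3,6); WM=5
i=6 t=0 v=6: DROP (t<5-3); WM=5
i=7 t=7 v=3: → [6,9); WM=7; [3,6) fires=3
i=8 t=7 v=8: → [6,9); WM=7
i=9 t=11 v=3: → [9,12); WM=11; [6,9) fires=2
i=10 t=17 v=9: → [15,18); WM=11
i=11 t=13 v=1: → [12,15); WM=17; [9,12) fires=1 [12,15) fires=1
i=12 t=6 v=6: DROP (t<17-3); WM=17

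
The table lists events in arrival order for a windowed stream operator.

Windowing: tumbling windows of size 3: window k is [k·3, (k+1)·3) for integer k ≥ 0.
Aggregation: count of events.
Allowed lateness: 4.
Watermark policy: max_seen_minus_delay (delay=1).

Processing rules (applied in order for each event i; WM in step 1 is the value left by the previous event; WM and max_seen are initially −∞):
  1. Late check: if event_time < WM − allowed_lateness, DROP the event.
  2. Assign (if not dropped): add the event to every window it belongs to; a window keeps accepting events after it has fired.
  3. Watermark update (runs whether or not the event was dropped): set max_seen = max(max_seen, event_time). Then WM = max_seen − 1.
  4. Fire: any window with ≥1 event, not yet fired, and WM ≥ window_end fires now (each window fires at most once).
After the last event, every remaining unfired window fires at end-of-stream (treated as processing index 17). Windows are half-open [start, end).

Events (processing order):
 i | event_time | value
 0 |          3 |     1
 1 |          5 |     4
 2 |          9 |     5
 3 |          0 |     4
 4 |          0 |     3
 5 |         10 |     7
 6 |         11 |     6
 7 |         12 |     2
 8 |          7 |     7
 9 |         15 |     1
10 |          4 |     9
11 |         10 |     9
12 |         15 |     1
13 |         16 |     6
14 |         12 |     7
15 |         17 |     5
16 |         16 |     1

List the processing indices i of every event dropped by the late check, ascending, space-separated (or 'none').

i=0 t=3 v=1: → [3,6); WM=2
i=1 t=5 v=4: → [3,6); WM=4
i=2 t=9 v=5: → [9,12); WM=8; [3,6) fires=2
i=3 t=0 v=4: DROP (t<8-4); WM=8
i=4 t=0 v=3: DROP (t<8-4); WM=8
i=5 t=10 v=7: → [9,12); WM=9
i=6 t=11 v=6: → [9,12); WM=10
i=7 t=12 v=2: → [12,15); WM=11
i=8 t=7 v=7: → [6,9); WM=11; [6,9) fires=1
i=9 t=15 v=1: → [15,18); WM=14; [9,12) fires=3
i=10 t=4 v=9: DROP (t<14-4); WM=14
i=11 t=10 v=9: → [9,12); WM=14
i=12 t=15 v=1: → [15,18); WM=14
i=13 t=16 v=6: → [15,18); WM=15; [12,15) fires=1
i=14 t=12 v=7: → [12,15); WM=15
i=15 t=17 v=5: → [15,18); WM=16
i=16 t=16 v=1: → [15,18); WM=16

3 4 10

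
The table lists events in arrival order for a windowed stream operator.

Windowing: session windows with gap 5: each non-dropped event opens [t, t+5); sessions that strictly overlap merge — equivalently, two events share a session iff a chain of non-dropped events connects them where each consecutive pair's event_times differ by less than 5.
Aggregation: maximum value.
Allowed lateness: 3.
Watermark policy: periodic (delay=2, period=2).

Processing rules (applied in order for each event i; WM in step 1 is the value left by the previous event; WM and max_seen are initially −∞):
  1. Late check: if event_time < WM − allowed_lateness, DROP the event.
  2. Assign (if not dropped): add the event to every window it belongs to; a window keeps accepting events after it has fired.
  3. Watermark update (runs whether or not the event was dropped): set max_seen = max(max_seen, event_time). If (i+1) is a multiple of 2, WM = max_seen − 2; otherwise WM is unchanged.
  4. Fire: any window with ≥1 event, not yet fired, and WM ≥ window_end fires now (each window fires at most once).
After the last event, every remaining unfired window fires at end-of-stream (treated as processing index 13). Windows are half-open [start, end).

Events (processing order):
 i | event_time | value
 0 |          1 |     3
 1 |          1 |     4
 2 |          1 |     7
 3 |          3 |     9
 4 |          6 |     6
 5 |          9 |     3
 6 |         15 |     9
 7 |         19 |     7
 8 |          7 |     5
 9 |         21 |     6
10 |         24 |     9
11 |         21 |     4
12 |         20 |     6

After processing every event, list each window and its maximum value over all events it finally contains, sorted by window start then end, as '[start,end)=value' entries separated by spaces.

i=0 t=1 v=3: → [1,6); WM=−∞
i=1 t=1 v=4: → [1,6); WM=-1
i=2 t=1 v=7: → [1,6); WM=-1
i=3 t=3 v=9: → [1,8); WM=1
i=4 t=6 v=6: → [1,11); WM=1
i=5 t=9 v=3: → [1,14); WM=7
i=6 t=15 v=9: → [15,20); WM=7
i=7 t=19 v=7: → [15,24); WM=17
i=8 t=7 v=5: DROP (t<17-3); WM=17
i=9 t=21 v=6: → [15,26); WM=19
i=10 t=24 v=9: → [15,29); WM=19
i=11 t=21 v=4: → [15,29); WM=22
i=12 t=20 v=6: → [15,29); WM=22

[1,14)=9 [15,29)=9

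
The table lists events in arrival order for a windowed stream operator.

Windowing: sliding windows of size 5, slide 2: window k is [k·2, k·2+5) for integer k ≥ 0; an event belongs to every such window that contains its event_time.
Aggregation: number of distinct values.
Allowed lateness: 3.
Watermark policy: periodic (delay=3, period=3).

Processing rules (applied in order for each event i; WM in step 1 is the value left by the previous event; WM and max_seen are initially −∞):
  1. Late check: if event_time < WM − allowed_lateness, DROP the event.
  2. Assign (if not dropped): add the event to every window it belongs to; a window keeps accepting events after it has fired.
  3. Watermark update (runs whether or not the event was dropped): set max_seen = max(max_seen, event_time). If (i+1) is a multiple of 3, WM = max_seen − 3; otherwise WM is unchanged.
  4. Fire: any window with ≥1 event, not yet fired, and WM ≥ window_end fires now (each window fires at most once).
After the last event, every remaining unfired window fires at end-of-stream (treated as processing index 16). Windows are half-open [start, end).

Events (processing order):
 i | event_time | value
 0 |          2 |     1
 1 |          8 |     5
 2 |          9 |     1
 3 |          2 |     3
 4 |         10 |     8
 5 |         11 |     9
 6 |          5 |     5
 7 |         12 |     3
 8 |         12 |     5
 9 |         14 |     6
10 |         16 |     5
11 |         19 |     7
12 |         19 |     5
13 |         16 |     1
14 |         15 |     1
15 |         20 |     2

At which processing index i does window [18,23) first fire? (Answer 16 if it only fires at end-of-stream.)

16

i=0 t=2 v=1: → [2,7),[0,5); WM=−∞
i=1 t=8 v=5: → [8,13),[6,11),[4,9); WM=−∞
i=2 t=9 v=1: → [8,13),[6,11); WM=6; [0,5) fires=1
i=3 t=2 v=3: DROP (t<6-3); WM=6
i=4 t=10 v=8: → [10,15),[8,13),[6,11); WM=6
i=5 t=11 v=9: → [10,15),[8,13); WM=8; [2,7) fires=1
i=6 t=5 v=5: → [4,9),[2,7); WM=8
i=7 t=12 v=3: → [12,17),[10,15),[8,13); WM=8
i=8 t=12 v=5: → [12,17),[10,15),[8,13); WM=9; [4,9) fires=1
i=9 t=14 v=6: → [14,19),[12,17),[10,15); WM=9
i=10 t=16 v=5: → [16,21),[14,19),[12,17); WM=9
i=11 t=19 v=7: → [18,23),[16,21); WM=16; [6,11) fires=3 [8,13) fires=5 [10,15) fires=5
i=12 t=19 v=5: → [18,23),[16,21); WM=16
i=13 t=16 v=1: → [16,21),[14,19),[12,17); WM=16
i=14 t=15 v=1: → [14,19),[12,17); WM=16
i=15 t=20 v=2: → [20,25),[18,23),[16,21); WM=16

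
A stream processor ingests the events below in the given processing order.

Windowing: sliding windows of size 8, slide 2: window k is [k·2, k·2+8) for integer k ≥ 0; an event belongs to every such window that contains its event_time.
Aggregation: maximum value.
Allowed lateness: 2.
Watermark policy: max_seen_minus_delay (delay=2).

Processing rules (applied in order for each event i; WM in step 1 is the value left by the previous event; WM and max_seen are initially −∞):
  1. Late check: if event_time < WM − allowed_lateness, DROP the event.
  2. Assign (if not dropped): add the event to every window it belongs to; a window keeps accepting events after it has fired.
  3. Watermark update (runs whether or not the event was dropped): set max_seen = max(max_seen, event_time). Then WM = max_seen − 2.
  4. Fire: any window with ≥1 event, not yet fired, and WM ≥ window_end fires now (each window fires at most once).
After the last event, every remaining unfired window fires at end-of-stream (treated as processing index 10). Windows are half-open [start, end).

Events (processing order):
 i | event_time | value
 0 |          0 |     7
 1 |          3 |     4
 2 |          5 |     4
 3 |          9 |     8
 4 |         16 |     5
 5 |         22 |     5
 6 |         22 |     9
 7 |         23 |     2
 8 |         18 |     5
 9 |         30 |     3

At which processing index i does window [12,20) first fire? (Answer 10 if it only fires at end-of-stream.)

5

i=0 t=0 v=7: → [0,8); WM=-2
i=1 t=3 v=4: → [2,10),[0,8); WM=1
i=2 t=5 v=4: → [4,12),[2,10),[0,8); WM=3
i=3 t=9 v=8: → [8,16),[6,14),[4,12),[2,10); WM=7
i=4 t=16 v=5: → [16,24),[14,22),[12,20),[10,18); WM=14; [0,8) fires=7 [2,10) fires=8 [4,12) fires=8 [6,14) fires=8
i=5 t=22 v=5: → [22,30),[20,28),[18,26),[16,24); WM=20; [8,16) fires=8 [10,18) fires=5 [12,20) fires=5
i=6 t=22 v=9: → [22,30),[20,28),[18,26),[16,24); WM=20
i=7 t=23 v=2: → [22,30),[20,28),[18,26),[16,24); WM=21
i=8 t=18 v=5: DROP (t<21-2); WM=21
i=9 t=30 v=3: → [30,38),[28,36),[26,34),[24,32); WM=28; [14,22) fires=5 [16,24) fires=9 [18,26) fires=9 [20,28) fires=9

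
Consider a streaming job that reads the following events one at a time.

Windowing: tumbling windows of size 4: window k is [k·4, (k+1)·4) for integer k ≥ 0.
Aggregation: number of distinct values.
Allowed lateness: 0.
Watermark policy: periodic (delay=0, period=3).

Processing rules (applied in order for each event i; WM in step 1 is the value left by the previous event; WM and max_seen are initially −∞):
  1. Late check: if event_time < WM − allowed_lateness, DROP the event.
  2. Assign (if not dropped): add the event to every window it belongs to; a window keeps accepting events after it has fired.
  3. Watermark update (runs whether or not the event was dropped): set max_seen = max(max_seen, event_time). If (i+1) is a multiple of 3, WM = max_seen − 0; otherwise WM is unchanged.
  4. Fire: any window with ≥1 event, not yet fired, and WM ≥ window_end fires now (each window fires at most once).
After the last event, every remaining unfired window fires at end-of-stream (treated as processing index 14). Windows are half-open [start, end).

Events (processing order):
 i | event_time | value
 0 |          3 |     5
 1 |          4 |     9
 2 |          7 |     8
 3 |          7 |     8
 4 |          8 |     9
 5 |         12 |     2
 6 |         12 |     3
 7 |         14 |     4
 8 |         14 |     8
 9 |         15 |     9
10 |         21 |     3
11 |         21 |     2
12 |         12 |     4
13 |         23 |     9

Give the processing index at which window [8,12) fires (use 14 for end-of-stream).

i=0 t=3 v=5: → [0,4); WM=−∞
i=1 t=4 v=9: → [4,8); WM=−∞
i=2 t=7 v=8: → [4,8); WM=7; [0,4) fires=1
i=3 t=7 v=8: → [4,8); WM=7
i=4 t=8 v=9: → [8,12); WM=7
i=5 t=12 v=2: → [12,16); WM=12; [4,8) fires=2 [8,12) fires=1
i=6 t=12 v=3: → [12,16); WM=12
i=7 t=14 v=4: → [12,16); WM=12
i=8 t=14 v=8: → [12,16); WM=14
i=9 t=15 v=9: → [12,16); WM=14
i=10 t=21 v=3: → [20,24); WM=14
i=11 t=21 v=2: → [20,24); WM=21; [12,16) fires=5
i=12 t=12 v=4: DROP (t<21-0); WM=21
i=13 t=23 v=9: → [20,24); WM=21

5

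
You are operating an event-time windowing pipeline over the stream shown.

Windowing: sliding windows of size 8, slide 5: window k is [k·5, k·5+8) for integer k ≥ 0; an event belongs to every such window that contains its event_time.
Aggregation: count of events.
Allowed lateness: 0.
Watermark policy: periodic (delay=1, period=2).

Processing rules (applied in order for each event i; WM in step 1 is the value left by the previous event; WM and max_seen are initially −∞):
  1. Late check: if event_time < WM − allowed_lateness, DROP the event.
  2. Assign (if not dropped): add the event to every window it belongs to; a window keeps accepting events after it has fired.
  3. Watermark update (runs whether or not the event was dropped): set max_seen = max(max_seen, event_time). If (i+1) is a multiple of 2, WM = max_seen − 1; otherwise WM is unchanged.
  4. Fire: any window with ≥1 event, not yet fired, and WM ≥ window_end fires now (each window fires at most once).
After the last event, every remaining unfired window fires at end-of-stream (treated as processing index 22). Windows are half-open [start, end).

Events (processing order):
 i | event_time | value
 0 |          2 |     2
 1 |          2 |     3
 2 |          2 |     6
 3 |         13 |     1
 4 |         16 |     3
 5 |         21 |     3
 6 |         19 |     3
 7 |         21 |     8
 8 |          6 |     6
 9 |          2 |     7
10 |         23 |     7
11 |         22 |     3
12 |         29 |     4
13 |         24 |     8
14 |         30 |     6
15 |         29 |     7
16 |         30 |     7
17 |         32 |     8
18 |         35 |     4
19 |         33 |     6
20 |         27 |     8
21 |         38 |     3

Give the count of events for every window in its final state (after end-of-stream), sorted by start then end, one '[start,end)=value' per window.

[0,8)=3 [10,18)=2 [15,23)=4 [20,28)=5 [25,33)=5 [30,38)=5 [35,43)=2

i=0 t=2 v=2: → [0,8); WM=−∞
i=1 t=2 v=3: → [0,8); WM=1
i=2 t=2 v=6: → [0,8); WM=1
i=3 t=13 v=1: → [10,18); WM=12; [0,8) fires=3
i=4 t=16 v=3: → [15,23),[10,18); WM=12
i=5 t=21 v=3: → [20,28),[15,23); WM=20; [10,18) fires=2
i=6 t=19 v=3: DROP (t<20-0); WM=20
i=7 t=21 v=8: → [20,28),[15,23); WM=20
i=8 t=6 v=6: DROP (t<20-0); WM=20
i=9 t=2 v=7: DROP (t<20-0); WM=20
i=10 t=23 v=7: → [20,28); WM=20
i=11 t=22 v=3: → [20,28),[15,23); WM=22
i=12 t=29 v=4: → [25,33); WM=22
i=13 t=24 v=8: → [20,28); WM=28; [15,23) fires=4 [20,28) fires=5
i=14 t=30 v=6: → [30,38),[25,33); WM=28
i=15 t=29 v=7: → [25,33); WM=29
i=16 t=30 v=7: → [30,38),[25,33); WM=29
i=17 t=32 v=8: → [30,38),[25,33); WM=31
i=18 t=35 v=4: → [35,43),[30,38); WM=31
i=19 t=33 v=6: → [30,38); WM=34; [25,33) fires=5
i=20 t=27 v=8: DROP (t<34-0); WM=34
i=21 t=38 v=3: → [35,43); WM=37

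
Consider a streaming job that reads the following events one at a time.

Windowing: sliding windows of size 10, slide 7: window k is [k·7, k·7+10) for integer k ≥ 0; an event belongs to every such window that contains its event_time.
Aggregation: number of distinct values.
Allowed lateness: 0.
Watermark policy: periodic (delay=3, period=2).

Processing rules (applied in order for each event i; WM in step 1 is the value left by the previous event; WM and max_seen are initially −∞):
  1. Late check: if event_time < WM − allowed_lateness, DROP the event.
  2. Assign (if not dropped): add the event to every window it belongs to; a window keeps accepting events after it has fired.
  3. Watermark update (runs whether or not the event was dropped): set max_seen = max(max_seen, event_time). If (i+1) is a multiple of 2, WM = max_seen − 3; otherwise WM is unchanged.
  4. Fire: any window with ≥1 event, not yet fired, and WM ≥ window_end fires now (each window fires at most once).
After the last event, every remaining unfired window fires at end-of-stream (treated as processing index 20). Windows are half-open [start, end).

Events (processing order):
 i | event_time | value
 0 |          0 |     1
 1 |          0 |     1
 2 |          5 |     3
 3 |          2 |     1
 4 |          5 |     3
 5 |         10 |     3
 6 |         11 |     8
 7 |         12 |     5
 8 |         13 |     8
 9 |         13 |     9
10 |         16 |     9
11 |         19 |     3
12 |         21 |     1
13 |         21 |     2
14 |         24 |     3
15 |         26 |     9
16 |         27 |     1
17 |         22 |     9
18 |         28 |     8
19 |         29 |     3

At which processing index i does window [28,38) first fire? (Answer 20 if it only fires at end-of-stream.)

i=0 t=0 v=1: → [0,10); WM=−∞
i=1 t=0 v=1: → [0,10); WM=-3
i=2 t=5 v=3: → [0,10); WM=-3
i=3 t=2 v=1: → [0,10); WM=2
i=4 t=5 v=3: → [0,10); WM=2
i=5 t=10 v=3: → [7,17); WM=7
i=6 t=11 v=8: → [7,17); WM=7
i=7 t=12 v=5: → [7,17); WM=9
i=8 t=13 v=8: → [7,17); WM=9
i=9 t=13 v=9: → [7,17); WM=10; [0,10) fires=2
i=10 t=16 v=9: → [14,24),[7,17); WM=10
i=11 t=19 v=3: → [14,24); WM=16
i=12 t=21 v=1: → [21,31),[14,24); WM=16
i=13 t=21 v=2: → [21,31),[14,24); WM=18; [7,17) fires=4
i=14 t=24 v=3: → [21,31); WM=18
i=15 t=26 v=9: → [21,31); WM=23
i=16 t=27 v=1: → [21,31); WM=23
i=17 t=22 v=9: DROP (t<23-0); WM=24; [14,24) fires=4
i=18 t=28 v=8: → [28,38),[21,31); WM=24
i=19 t=29 v=3: → [28,38),[21,31); WM=26

20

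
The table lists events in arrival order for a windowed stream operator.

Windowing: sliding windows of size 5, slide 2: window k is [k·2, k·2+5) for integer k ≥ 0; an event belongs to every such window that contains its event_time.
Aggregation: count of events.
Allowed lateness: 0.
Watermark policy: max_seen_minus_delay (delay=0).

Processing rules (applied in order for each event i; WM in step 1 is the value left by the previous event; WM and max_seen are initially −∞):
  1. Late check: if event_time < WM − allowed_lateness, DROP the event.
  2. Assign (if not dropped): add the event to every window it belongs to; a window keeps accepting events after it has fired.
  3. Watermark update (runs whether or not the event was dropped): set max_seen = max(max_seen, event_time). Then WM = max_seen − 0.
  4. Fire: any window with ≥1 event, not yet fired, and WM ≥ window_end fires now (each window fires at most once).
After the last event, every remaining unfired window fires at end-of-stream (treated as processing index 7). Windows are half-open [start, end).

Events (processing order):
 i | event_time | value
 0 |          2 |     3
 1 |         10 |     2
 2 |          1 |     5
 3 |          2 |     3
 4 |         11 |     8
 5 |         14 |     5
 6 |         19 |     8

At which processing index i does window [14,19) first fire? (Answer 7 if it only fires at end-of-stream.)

6

i=0 t=2 v=3: → [2,7),[0,5); WM=2
i=1 t=10 v=2: → [10,15),[8,13),[6,11); WM=10; [0,5) fires=1 [2,7) fires=1
i=2 t=1 v=5: DROP (t<10-0); WM=10
i=3 t=2 v=3: DROP (t<10-0); WM=10
i=4 t=11 v=8: → [10,15),[8,13); WM=11; [6,11) fires=1
i=5 t=14 v=5: → [14,19),[12,17),[10,15); WM=14; [8,13) fires=2
i=6 t=19 v=8: → [18,23),[16,21); WM=19; [10,15) fires=3 [12,17) fires=1 [14,19) fires=1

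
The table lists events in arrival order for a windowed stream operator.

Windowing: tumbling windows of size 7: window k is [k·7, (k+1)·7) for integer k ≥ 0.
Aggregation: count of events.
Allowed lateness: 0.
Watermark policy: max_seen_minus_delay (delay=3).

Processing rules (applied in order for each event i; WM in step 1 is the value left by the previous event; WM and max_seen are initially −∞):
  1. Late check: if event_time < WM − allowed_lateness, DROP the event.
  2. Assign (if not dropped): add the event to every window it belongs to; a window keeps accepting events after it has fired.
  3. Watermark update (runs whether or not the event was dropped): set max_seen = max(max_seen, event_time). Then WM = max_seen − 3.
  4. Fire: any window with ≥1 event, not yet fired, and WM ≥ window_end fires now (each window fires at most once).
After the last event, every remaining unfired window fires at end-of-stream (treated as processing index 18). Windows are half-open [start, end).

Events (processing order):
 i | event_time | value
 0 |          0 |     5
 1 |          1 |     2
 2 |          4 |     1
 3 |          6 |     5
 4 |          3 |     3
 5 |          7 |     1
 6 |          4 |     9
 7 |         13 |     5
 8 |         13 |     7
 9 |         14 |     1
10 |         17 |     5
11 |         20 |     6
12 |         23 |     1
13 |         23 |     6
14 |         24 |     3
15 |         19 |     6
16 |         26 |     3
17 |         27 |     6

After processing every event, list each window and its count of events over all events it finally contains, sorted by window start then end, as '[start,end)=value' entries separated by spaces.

i=0 t=0 v=5: → [0,7); WM=-3
i=1 t=1 v=2: → [0,7); WM=-2
i=2 t=4 v=1: → [0,7); WM=1
i=3 t=6 v=5: → [0,7); WM=3
i=4 t=3 v=3: → [0,7); WM=3
i=5 t=7 v=1: → [7,14); WM=4
i=6 t=4 v=9: → [0,7); WM=4
i=7 t=13 v=5: → [7,14); WM=10; [0,7) fires=6
i=8 t=13 v=7: → [7,14); WM=10
i=9 t=14 v=1: → [14,21); WM=11
i=10 t=17 v=5: → [14,21); WM=14; [7,14) fires=3
i=11 t=20 v=6: → [14,21); WM=17
i=12 t=23 v=1: → [21,28); WM=20
i=13 t=23 v=6: → [21,28); WM=20
i=14 t=24 v=3: → [21,28); WM=21; [14,21) fires=3
i=15 t=19 v=6: DROP (t<21-0); WM=21
i=16 t=26 v=3: → [21,28); WM=23
i=17 t=27 v=6: → [21,28); WM=24

[0,7)=6 [7,14)=3 [14,21)=3 [21,28)=5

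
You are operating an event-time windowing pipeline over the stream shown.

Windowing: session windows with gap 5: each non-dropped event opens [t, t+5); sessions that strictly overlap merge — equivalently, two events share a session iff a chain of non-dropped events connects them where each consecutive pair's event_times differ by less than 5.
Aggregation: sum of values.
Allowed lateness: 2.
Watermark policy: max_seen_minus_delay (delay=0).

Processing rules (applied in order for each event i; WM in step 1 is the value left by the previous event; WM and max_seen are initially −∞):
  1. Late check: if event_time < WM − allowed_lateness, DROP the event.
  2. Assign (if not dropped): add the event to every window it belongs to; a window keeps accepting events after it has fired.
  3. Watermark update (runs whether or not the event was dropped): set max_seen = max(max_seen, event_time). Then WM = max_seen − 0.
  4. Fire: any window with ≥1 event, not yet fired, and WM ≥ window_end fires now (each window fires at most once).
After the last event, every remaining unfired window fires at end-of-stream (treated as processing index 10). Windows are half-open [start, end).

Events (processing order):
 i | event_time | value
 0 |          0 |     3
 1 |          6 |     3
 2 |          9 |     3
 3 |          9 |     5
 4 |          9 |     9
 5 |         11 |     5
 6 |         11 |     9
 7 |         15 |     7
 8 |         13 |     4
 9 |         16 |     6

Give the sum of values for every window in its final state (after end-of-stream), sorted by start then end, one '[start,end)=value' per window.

[0,5)=3 [6,21)=51

i=0 t=0 v=3: → [0,5); WM=0
i=1 t=6 v=3: → [6,11); WM=6
i=2 t=9 v=3: → [6,14); WM=9
i=3 t=9 v=5: → [6,14); WM=9
i=4 t=9 v=9: → [6,14); WM=9
i=5 t=11 v=5: → [6,16); WM=11
i=6 t=11 v=9: → [6,16); WM=11
i=7 t=15 v=7: → [6,20); WM=15
i=8 t=13 v=4: → [6,20); WM=15
i=9 t=16 v=6: → [6,21); WM=16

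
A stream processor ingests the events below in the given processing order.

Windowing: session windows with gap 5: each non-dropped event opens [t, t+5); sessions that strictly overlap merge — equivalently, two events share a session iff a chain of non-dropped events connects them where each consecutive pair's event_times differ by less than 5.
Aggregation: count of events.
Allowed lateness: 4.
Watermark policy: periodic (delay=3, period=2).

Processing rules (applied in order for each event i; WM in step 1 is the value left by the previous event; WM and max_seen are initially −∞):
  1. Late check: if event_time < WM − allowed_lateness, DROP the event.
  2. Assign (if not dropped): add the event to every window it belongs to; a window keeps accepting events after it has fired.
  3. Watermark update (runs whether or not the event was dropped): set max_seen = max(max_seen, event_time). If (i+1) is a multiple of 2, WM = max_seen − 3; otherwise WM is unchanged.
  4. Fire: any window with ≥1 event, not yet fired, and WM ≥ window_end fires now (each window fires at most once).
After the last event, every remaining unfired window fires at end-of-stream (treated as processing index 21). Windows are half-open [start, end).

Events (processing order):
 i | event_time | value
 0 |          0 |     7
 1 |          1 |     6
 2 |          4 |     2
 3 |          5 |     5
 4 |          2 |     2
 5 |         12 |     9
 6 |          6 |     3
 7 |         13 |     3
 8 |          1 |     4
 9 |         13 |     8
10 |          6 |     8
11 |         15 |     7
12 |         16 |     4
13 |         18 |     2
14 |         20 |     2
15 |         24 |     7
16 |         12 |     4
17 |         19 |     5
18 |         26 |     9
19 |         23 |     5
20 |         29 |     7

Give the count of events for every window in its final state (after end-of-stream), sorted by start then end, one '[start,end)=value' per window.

i=0 t=0 v=7: → [0,5); WM=−∞
i=1 t=1 v=6: → [0,6); WM=-2
i=2 t=4 v=2: → [0,9); WM=-2
i=3 t=5 v=5: → [0,10); WM=2
i=4 t=2 v=2: → [0,10); WM=2
i=5 t=12 v=9: → [12,17); WM=9
i=6 t=6 v=3: → [0,11); WM=9
i=7 t=13 v=3: → [12,18); WM=10
i=8 t=1 v=4: DROP (t<10-4); WM=10
i=9 t=13 v=8: → [12,18); WM=10
i=10 t=6 v=8: → [0,11); WM=10
i=11 t=15 v=7: → [12,20); WM=12
i=12 t=16 v=4: → [12,21); WM=12
i=13 t=18 v=2: → [12,23); WM=15
i=14 t=20 v=2: → [12,25); WM=15
i=15 t=24 v=7: → [12,29); WM=21
i=16 t=12 v=4: DROP (t<21-4); WM=21
i=17 t=19 v=5: → [12,29); WM=21
i=18 t=26 v=9: → [12,31); WM=21
i=19 t=23 v=5: → [12,31); WM=23
i=20 t=29 v=7: → [12,34); WM=23

[0,11)=7 [12,34)=12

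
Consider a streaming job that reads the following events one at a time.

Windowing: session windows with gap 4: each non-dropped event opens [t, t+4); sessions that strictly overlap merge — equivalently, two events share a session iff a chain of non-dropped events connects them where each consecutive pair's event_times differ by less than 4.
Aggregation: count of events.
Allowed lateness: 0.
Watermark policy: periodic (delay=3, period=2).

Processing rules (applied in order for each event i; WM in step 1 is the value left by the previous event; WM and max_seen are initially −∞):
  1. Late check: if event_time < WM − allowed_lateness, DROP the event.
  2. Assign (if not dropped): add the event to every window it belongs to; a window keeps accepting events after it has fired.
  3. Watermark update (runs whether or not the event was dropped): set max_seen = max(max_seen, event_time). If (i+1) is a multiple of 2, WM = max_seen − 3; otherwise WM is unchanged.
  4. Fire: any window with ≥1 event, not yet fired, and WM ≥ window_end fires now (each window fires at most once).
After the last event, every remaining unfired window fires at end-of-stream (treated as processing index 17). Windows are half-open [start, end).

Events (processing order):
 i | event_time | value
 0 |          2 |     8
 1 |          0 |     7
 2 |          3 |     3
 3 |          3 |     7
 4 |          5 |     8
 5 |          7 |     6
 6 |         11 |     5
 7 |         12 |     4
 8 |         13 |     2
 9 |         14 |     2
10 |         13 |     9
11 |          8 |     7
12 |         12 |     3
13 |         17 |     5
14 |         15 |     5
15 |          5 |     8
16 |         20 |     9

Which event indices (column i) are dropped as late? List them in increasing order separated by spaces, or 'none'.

i=0 t=2 v=8: → [2,6); WM=−∞
i=1 t=0 v=7: → [0,6); WM=-1
i=2 t=3 v=3: → [0,7); WM=-1
i=3 t=3 v=7: → [0,7); WM=0
i=4 t=5 v=8: → [0,9); WM=0
i=5 t=7 v=6: → [0,11); WM=4
i=6 t=11 v=5: → [11,15); WM=4
i=7 t=12 v=4: → [11,16); WM=9
i=8 t=13 v=2: → [11,17); WM=9
i=9 t=14 v=2: → [11,18); WM=11
i=10 t=13 v=9: → [11,18); WM=11
i=11 t=8 v=7: DROP (t<11-0); WM=11
i=12 t=12 v=3: → [11,18); WM=11
i=13 t=17 v=5: → [11,21); WM=14
i=14 t=15 v=5: → [11,21); WM=14
i=15 t=5 v=8: DROP (t<14-0); WM=14
i=16 t=20 v=9: → [11,24); WM=14

11 15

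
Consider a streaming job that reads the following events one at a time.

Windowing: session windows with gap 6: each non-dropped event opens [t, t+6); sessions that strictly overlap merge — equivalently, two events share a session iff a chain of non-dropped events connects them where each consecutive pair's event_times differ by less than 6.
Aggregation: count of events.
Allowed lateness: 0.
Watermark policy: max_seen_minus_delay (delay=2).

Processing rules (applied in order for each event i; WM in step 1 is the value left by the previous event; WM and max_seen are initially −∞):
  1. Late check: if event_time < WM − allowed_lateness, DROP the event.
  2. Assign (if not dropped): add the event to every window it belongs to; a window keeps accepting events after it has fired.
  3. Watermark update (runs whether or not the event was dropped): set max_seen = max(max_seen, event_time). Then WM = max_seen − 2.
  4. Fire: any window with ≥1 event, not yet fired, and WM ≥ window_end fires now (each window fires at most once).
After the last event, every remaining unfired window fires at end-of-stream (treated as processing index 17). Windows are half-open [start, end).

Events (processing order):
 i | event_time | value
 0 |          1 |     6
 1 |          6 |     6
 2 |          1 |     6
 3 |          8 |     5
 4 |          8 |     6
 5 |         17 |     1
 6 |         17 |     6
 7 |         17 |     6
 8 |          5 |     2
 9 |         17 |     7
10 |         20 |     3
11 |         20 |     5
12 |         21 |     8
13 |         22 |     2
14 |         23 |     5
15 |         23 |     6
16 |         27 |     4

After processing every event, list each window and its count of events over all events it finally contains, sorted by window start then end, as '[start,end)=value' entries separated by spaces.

[1,14)=4 [17,33)=11

i=0 t=1 v=6: → [1,7); WM=-1
i=1 t=6 v=6: → [1,12); WM=4
i=2 t=1 v=6: DROP (t<4-0); WM=4
i=3 t=8 v=5: → [1,14); WM=6
i=4 t=8 v=6: → [1,14); WM=6
i=5 t=17 v=1: → [17,23); WM=15
i=6 t=17 v=6: → [17,23); WM=15
i=7 t=17 v=6: → [17,23); WM=15
i=8 t=5 v=2: DROP (t<15-0); WM=15
i=9 t=17 v=7: → [17,23); WM=15
i=10 t=20 v=3: → [17,26); WM=18
i=11 t=20 v=5: → [17,26); WM=18
i=12 t=21 v=8: → [17,27); WM=19
i=13 t=22 v=2: → [17,28); WM=20
i=14 t=23 v=5: → [17,29); WM=21
i=15 t=23 v=6: → [17,29); WM=21
i=16 t=27 v=4: → [17,33); WM=25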